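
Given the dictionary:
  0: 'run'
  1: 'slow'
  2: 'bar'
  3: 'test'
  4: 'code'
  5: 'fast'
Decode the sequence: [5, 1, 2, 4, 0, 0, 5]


Look up each index in the dictionary:
  5 -> 'fast'
  1 -> 'slow'
  2 -> 'bar'
  4 -> 'code'
  0 -> 'run'
  0 -> 'run'
  5 -> 'fast'

Decoded: "fast slow bar code run run fast"


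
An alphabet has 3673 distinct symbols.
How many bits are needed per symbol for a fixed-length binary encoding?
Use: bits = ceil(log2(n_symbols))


log2(3673) = 11.8427
Bracket: 2^11 = 2048 < 3673 <= 2^12 = 4096
So ceil(log2(3673)) = 12

bits = ceil(log2(3673)) = ceil(11.8427) = 12 bits


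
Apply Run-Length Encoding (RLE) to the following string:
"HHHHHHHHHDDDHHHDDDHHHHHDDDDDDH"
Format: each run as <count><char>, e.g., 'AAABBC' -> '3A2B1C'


Scanning runs left to right:
  i=0: run of 'H' x 9 -> '9H'
  i=9: run of 'D' x 3 -> '3D'
  i=12: run of 'H' x 3 -> '3H'
  i=15: run of 'D' x 3 -> '3D'
  i=18: run of 'H' x 5 -> '5H'
  i=23: run of 'D' x 6 -> '6D'
  i=29: run of 'H' x 1 -> '1H'

RLE = 9H3D3H3D5H6D1H


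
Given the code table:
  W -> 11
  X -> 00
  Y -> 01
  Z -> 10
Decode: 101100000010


Decoding:
10 -> Z
11 -> W
00 -> X
00 -> X
00 -> X
10 -> Z


Result: ZWXXXZ


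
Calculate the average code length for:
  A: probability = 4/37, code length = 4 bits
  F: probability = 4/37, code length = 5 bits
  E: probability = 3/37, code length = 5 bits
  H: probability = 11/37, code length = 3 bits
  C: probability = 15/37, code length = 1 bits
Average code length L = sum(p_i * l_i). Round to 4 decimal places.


Weighted contributions p_i * l_i:
  A: (4/37) * 4 = 16/37
  F: (4/37) * 5 = 20/37
  E: (3/37) * 5 = 15/37
  H: (11/37) * 3 = 33/37
  C: (15/37) * 1 = 15/37
Sum = (16 + 20 + 15 + 33 + 15)/37 = 99/37

L = 99/37 = 2.6757 bits/symbol


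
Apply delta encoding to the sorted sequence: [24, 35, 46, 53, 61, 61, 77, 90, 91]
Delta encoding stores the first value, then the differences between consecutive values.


First value: 24
Deltas:
  35 - 24 = 11
  46 - 35 = 11
  53 - 46 = 7
  61 - 53 = 8
  61 - 61 = 0
  77 - 61 = 16
  90 - 77 = 13
  91 - 90 = 1


Delta encoded: [24, 11, 11, 7, 8, 0, 16, 13, 1]


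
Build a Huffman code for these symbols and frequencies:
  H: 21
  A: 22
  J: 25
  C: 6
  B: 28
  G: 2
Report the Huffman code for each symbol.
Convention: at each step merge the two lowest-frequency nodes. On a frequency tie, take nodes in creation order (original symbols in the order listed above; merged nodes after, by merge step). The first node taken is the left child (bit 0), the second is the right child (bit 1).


Huffman tree construction:
Step 1: Merge G(2) + C(6) = 8
Step 2: Merge (G+C)(8) + H(21) = 29
Step 3: Merge A(22) + J(25) = 47
Step 4: Merge B(28) + ((G+C)+H)(29) = 57
Step 5: Merge (A+J)(47) + (B+((G+C)+H))(57) = 104
Read each symbol's code off the tree from the root (left child = 0, right child = 1).

Codes:
  H: 111 (length 3)
  A: 00 (length 2)
  J: 01 (length 2)
  C: 1101 (length 4)
  B: 10 (length 2)
  G: 1100 (length 4)
Average code length: 245/104 = 2.3558 bits/symbol


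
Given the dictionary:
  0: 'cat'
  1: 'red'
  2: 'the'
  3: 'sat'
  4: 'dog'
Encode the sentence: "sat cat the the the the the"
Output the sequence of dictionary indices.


Look up each word in the dictionary:
  'sat' -> 3
  'cat' -> 0
  'the' -> 2
  'the' -> 2
  'the' -> 2
  'the' -> 2
  'the' -> 2

Encoded: [3, 0, 2, 2, 2, 2, 2]


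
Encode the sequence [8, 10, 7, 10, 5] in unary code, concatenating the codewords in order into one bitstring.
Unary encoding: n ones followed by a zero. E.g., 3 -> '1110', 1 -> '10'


Encode each number as n ones followed by a terminating 0:
  8 -> 111111110 (9 bits)
  10 -> 11111111110 (11 bits)
  7 -> 11111110 (8 bits)
  10 -> 11111111110 (11 bits)
  5 -> 111110 (6 bits)
Total length = 9 + 11 + 8 + 11 + 6 = 45 bits.

Unary([8, 10, 7, 10, 5]) = 111111110111111111101111111011111111110111110 (45 bits)


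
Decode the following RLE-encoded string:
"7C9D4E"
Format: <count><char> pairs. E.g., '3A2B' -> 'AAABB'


Expanding each <count><char> pair:
  7C -> 'CCCCCCC'
  9D -> 'DDDDDDDDD'
  4E -> 'EEEE'

Decoded = CCCCCCCDDDDDDDDDEEEE


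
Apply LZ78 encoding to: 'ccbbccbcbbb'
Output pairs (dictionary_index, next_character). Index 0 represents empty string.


LZ78 encoding steps:
Dictionary: {0: ''}
Step 1: w='' (idx 0), next='c' -> output (0, 'c'), add 'c' as idx 1
Step 2: w='c' (idx 1), next='b' -> output (1, 'b'), add 'cb' as idx 2
Step 3: w='' (idx 0), next='b' -> output (0, 'b'), add 'b' as idx 3
Step 4: w='c' (idx 1), next='c' -> output (1, 'c'), add 'cc' as idx 4
Step 5: w='b' (idx 3), next='c' -> output (3, 'c'), add 'bc' as idx 5
Step 6: w='b' (idx 3), next='b' -> output (3, 'b'), add 'bb' as idx 6
Step 7: w='b' (idx 3), end of input -> output (3, '')


Encoded: [(0, 'c'), (1, 'b'), (0, 'b'), (1, 'c'), (3, 'c'), (3, 'b'), (3, '')]


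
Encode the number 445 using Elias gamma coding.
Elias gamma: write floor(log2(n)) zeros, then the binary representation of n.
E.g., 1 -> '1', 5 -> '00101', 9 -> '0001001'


num_bits = floor(log2(445)) + 1 = 9
leading_zeros = num_bits - 1 = 8
binary(445) = 110111101

Elias gamma(445) = '00000000' + '110111101' = 00000000110111101 (17 bits)


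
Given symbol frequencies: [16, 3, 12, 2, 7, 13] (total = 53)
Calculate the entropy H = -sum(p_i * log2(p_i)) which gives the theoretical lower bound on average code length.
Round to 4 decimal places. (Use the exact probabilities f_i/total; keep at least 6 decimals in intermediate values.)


Per-symbol terms -p_i * log2(p_i) with p_i = f_i/53:
  p = 16/53 = 0.301887: log2(p) = -1.727920, -p*log2(p) = 0.521636
  p = 3/53 = 0.056604: log2(p) = -4.142958, -p*log2(p) = 0.234507
  p = 12/53 = 0.226415: log2(p) = -2.142958, -p*log2(p) = 0.485198
  p = 2/53 = 0.037736: log2(p) = -4.727920, -p*log2(p) = 0.178412
  p = 7/53 = 0.132075: log2(p) = -2.920566, -p*log2(p) = 0.385735
  p = 13/53 = 0.245283: log2(p) = -2.027481, -p*log2(p) = 0.497307
H = 0.521636 + 0.234507 + 0.485198 + 0.178412 + 0.385735 + 0.497307 = 2.302795

H = 2.3028 bits/symbol


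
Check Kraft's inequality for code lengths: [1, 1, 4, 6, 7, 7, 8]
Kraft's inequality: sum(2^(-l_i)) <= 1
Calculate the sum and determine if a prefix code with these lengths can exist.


Sum = 2^(-1) + 2^(-1) + 2^(-4) + 2^(-6) + 2^(-7) + 2^(-7) + 2^(-8)
    = 0.5 + 0.5 + 0.0625 + 0.015625 + 0.0078125 + 0.0078125 + 0.00390625
    = 281/256 = 1.09765625
Since 1.09765625 > 1, Kraft's inequality is NOT satisfied.
A prefix code with these lengths CANNOT exist.

Kraft sum = 1.09765625. Not satisfied.


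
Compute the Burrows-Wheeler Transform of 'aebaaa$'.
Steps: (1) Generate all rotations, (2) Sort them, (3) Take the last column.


Rotations (sorted):
  0: $aebaaa -> last char: a
  1: a$aebaa -> last char: a
  2: aa$aeba -> last char: a
  3: aaa$aeb -> last char: b
  4: aebaaa$ -> last char: $
  5: baaa$ae -> last char: e
  6: ebaaa$a -> last char: a


BWT = aaab$ea


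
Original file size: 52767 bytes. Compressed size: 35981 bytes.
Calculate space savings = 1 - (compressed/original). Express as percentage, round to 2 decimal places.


ratio = compressed/original = 35981/52767 = 0.681885
savings = 1 - ratio = 1 - 0.681885 = 0.318115
as a percentage: 0.318115 * 100 = 31.81%

Space savings = 1 - 35981/52767 = 31.81%


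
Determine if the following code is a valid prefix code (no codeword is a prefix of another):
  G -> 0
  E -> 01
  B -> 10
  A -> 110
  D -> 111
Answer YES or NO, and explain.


Checking each pair (does one codeword prefix another?):
  G='0' vs E='01': prefix -- VIOLATION

NO -- this is NOT a valid prefix code. G (0) is a prefix of E (01).


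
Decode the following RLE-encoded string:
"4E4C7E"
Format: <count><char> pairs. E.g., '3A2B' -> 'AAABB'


Expanding each <count><char> pair:
  4E -> 'EEEE'
  4C -> 'CCCC'
  7E -> 'EEEEEEE'

Decoded = EEEECCCCEEEEEEE


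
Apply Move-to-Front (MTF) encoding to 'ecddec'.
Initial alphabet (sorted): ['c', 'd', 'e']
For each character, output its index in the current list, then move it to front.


MTF encoding:
'e': index 2 in ['c', 'd', 'e'] -> ['e', 'c', 'd']
'c': index 1 in ['e', 'c', 'd'] -> ['c', 'e', 'd']
'd': index 2 in ['c', 'e', 'd'] -> ['d', 'c', 'e']
'd': index 0 in ['d', 'c', 'e'] -> ['d', 'c', 'e']
'e': index 2 in ['d', 'c', 'e'] -> ['e', 'd', 'c']
'c': index 2 in ['e', 'd', 'c'] -> ['c', 'e', 'd']


Output: [2, 1, 2, 0, 2, 2]


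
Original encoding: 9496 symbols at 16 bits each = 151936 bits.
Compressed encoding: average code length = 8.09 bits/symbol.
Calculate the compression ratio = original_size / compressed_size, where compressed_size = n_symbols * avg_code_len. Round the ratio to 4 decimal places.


original_size = n_symbols * orig_bits = 9496 * 16 = 151936 bits
compressed_size = n_symbols * avg_code_len = 9496 * 8.09 = 76822.64 bits
ratio = original_size / compressed_size = 151936 / 76822.64 = 1.9778

Compression ratio = 1.9778


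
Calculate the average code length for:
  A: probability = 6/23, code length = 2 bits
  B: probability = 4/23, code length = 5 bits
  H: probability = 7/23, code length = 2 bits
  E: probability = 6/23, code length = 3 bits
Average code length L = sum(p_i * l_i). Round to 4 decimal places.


Weighted contributions p_i * l_i:
  A: (6/23) * 2 = 12/23
  B: (4/23) * 5 = 20/23
  H: (7/23) * 2 = 14/23
  E: (6/23) * 3 = 18/23
Sum = (12 + 20 + 14 + 18)/23 = 64/23

L = 64/23 = 2.7826 bits/symbol


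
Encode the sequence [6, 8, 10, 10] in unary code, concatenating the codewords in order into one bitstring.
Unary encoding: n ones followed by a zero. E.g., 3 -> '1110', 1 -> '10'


Encode each number as n ones followed by a terminating 0:
  6 -> 1111110 (7 bits)
  8 -> 111111110 (9 bits)
  10 -> 11111111110 (11 bits)
  10 -> 11111111110 (11 bits)
Total length = 7 + 9 + 11 + 11 = 38 bits.

Unary([6, 8, 10, 10]) = 11111101111111101111111111011111111110 (38 bits)


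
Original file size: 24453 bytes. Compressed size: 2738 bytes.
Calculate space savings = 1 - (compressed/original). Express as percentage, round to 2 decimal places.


ratio = compressed/original = 2738/24453 = 0.11197
savings = 1 - ratio = 1 - 0.11197 = 0.88803
as a percentage: 0.88803 * 100 = 88.8%

Space savings = 1 - 2738/24453 = 88.8%


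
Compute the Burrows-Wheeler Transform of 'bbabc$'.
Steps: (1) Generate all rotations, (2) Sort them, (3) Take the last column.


Rotations (sorted):
  0: $bbabc -> last char: c
  1: abc$bb -> last char: b
  2: babc$b -> last char: b
  3: bbabc$ -> last char: $
  4: bc$bba -> last char: a
  5: c$bbab -> last char: b


BWT = cbb$ab


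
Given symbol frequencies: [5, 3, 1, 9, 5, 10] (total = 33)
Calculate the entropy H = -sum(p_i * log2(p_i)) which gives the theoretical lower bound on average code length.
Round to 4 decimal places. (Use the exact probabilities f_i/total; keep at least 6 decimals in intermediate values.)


Per-symbol terms -p_i * log2(p_i) with p_i = f_i/33:
  p = 5/33 = 0.151515: log2(p) = -2.722466, -p*log2(p) = 0.412495
  p = 3/33 = 0.090909: log2(p) = -3.459432, -p*log2(p) = 0.314494
  p = 1/33 = 0.030303: log2(p) = -5.044394, -p*log2(p) = 0.152860
  p = 9/33 = 0.272727: log2(p) = -1.874469, -p*log2(p) = 0.511219
  p = 5/33 = 0.151515: log2(p) = -2.722466, -p*log2(p) = 0.412495
  p = 10/33 = 0.303030: log2(p) = -1.722466, -p*log2(p) = 0.521959
H = 0.412495 + 0.314494 + 0.152860 + 0.511219 + 0.412495 + 0.521959 = 2.325522

H = 2.3255 bits/symbol


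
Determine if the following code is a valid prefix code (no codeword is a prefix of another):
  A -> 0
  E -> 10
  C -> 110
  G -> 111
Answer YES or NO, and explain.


Checking each pair (does one codeword prefix another?):
  A='0' vs E='10': no prefix
  A='0' vs C='110': no prefix
  A='0' vs G='111': no prefix
  E='10' vs A='0': no prefix
  E='10' vs C='110': no prefix
  E='10' vs G='111': no prefix
  C='110' vs A='0': no prefix
  C='110' vs E='10': no prefix
  C='110' vs G='111': no prefix
  G='111' vs A='0': no prefix
  G='111' vs E='10': no prefix
  G='111' vs C='110': no prefix
No violation found over all pairs.

YES -- this is a valid prefix code. No codeword is a prefix of any other codeword.


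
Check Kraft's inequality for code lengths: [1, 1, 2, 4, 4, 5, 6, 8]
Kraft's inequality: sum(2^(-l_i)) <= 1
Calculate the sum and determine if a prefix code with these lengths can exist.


Sum = 2^(-1) + 2^(-1) + 2^(-2) + 2^(-4) + 2^(-4) + 2^(-5) + 2^(-6) + 2^(-8)
    = 0.5 + 0.5 + 0.25 + 0.0625 + 0.0625 + 0.03125 + 0.015625 + 0.00390625
    = 365/256 = 1.42578125
Since 1.42578125 > 1, Kraft's inequality is NOT satisfied.
A prefix code with these lengths CANNOT exist.

Kraft sum = 1.42578125. Not satisfied.


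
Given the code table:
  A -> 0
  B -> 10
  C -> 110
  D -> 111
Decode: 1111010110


Decoding:
111 -> D
10 -> B
10 -> B
110 -> C


Result: DBBC


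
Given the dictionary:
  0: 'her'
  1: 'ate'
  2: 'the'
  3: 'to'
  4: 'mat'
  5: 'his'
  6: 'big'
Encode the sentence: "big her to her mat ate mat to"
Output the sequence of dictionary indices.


Look up each word in the dictionary:
  'big' -> 6
  'her' -> 0
  'to' -> 3
  'her' -> 0
  'mat' -> 4
  'ate' -> 1
  'mat' -> 4
  'to' -> 3

Encoded: [6, 0, 3, 0, 4, 1, 4, 3]


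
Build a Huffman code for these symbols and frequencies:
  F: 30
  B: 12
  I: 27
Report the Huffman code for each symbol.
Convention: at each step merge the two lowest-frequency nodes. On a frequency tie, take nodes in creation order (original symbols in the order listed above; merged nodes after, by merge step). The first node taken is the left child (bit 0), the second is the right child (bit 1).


Huffman tree construction:
Step 1: Merge B(12) + I(27) = 39
Step 2: Merge F(30) + (B+I)(39) = 69
Read each symbol's code off the tree from the root (left child = 0, right child = 1).

Codes:
  F: 0 (length 1)
  B: 10 (length 2)
  I: 11 (length 2)
Average code length: 108/69 = 1.5652 bits/symbol


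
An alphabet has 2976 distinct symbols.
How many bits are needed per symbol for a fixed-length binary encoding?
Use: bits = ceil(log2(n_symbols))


log2(2976) = 11.5392
Bracket: 2^11 = 2048 < 2976 <= 2^12 = 4096
So ceil(log2(2976)) = 12

bits = ceil(log2(2976)) = ceil(11.5392) = 12 bits


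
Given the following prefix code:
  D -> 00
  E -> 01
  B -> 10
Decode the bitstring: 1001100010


Decoding step by step:
Bits 10 -> B
Bits 01 -> E
Bits 10 -> B
Bits 00 -> D
Bits 10 -> B


Decoded message: BEBDB


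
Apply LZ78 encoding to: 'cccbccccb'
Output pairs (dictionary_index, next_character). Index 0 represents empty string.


LZ78 encoding steps:
Dictionary: {0: ''}
Step 1: w='' (idx 0), next='c' -> output (0, 'c'), add 'c' as idx 1
Step 2: w='c' (idx 1), next='c' -> output (1, 'c'), add 'cc' as idx 2
Step 3: w='' (idx 0), next='b' -> output (0, 'b'), add 'b' as idx 3
Step 4: w='cc' (idx 2), next='c' -> output (2, 'c'), add 'ccc' as idx 4
Step 5: w='c' (idx 1), next='b' -> output (1, 'b'), add 'cb' as idx 5


Encoded: [(0, 'c'), (1, 'c'), (0, 'b'), (2, 'c'), (1, 'b')]


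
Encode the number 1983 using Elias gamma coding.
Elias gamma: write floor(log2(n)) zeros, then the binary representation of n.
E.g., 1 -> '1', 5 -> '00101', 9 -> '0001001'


num_bits = floor(log2(1983)) + 1 = 11
leading_zeros = num_bits - 1 = 10
binary(1983) = 11110111111

Elias gamma(1983) = '0000000000' + '11110111111' = 000000000011110111111 (21 bits)


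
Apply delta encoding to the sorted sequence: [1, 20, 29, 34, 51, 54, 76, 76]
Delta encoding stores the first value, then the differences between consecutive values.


First value: 1
Deltas:
  20 - 1 = 19
  29 - 20 = 9
  34 - 29 = 5
  51 - 34 = 17
  54 - 51 = 3
  76 - 54 = 22
  76 - 76 = 0


Delta encoded: [1, 19, 9, 5, 17, 3, 22, 0]


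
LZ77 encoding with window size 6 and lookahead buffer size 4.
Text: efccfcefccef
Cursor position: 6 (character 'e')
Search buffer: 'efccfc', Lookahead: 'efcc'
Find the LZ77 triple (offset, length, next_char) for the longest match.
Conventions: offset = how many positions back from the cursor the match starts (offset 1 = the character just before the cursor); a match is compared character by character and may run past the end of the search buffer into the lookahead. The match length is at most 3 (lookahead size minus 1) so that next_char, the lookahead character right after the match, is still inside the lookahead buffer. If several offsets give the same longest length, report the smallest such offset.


Try each offset into the search buffer:
  offset=1 (pos 5, char 'c'): match length 0
  offset=2 (pos 4, char 'f'): match length 0
  offset=3 (pos 3, char 'c'): match length 0
  offset=4 (pos 2, char 'c'): match length 0
  offset=5 (pos 1, char 'f'): match length 0
  offset=6 (pos 0, char 'e'): match length 3
Longest match has length 3 at offset 6.
next_char = character at position 6 + 3 = 9 -> 'c'

Best match: offset=6, length=3 (matching 'efc' starting at position 0)
LZ77 triple: (6, 3, 'c')


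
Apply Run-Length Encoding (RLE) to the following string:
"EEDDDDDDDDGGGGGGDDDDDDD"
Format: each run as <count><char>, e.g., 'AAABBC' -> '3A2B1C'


Scanning runs left to right:
  i=0: run of 'E' x 2 -> '2E'
  i=2: run of 'D' x 8 -> '8D'
  i=10: run of 'G' x 6 -> '6G'
  i=16: run of 'D' x 7 -> '7D'

RLE = 2E8D6G7D


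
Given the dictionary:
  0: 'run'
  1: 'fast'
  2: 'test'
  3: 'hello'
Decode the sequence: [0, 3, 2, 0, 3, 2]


Look up each index in the dictionary:
  0 -> 'run'
  3 -> 'hello'
  2 -> 'test'
  0 -> 'run'
  3 -> 'hello'
  2 -> 'test'

Decoded: "run hello test run hello test"


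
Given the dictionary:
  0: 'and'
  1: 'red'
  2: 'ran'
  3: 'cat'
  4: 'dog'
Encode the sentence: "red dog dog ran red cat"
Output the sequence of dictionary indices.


Look up each word in the dictionary:
  'red' -> 1
  'dog' -> 4
  'dog' -> 4
  'ran' -> 2
  'red' -> 1
  'cat' -> 3

Encoded: [1, 4, 4, 2, 1, 3]


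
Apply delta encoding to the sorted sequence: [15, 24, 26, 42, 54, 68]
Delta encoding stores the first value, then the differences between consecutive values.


First value: 15
Deltas:
  24 - 15 = 9
  26 - 24 = 2
  42 - 26 = 16
  54 - 42 = 12
  68 - 54 = 14


Delta encoded: [15, 9, 2, 16, 12, 14]


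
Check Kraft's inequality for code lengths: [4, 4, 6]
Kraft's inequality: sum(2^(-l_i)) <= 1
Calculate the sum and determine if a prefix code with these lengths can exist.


Sum = 2^(-4) + 2^(-4) + 2^(-6)
    = 0.0625 + 0.0625 + 0.015625
    = 9/64 = 0.140625
Since 0.140625 <= 1, Kraft's inequality IS satisfied.
A prefix code with these lengths CAN exist.

Kraft sum = 0.140625. Satisfied.


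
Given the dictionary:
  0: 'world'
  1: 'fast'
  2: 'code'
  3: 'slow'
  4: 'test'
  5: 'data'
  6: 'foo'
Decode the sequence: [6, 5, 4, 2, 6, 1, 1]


Look up each index in the dictionary:
  6 -> 'foo'
  5 -> 'data'
  4 -> 'test'
  2 -> 'code'
  6 -> 'foo'
  1 -> 'fast'
  1 -> 'fast'

Decoded: "foo data test code foo fast fast"


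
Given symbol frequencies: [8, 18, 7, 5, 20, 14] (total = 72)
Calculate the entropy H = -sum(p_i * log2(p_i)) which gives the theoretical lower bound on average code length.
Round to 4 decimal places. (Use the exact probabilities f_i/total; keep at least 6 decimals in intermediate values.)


Per-symbol terms -p_i * log2(p_i) with p_i = f_i/72:
  p = 8/72 = 0.111111: log2(p) = -3.169925, -p*log2(p) = 0.352214
  p = 18/72 = 0.250000: log2(p) = -2.000000, -p*log2(p) = 0.500000
  p = 7/72 = 0.097222: log2(p) = -3.362570, -p*log2(p) = 0.326917
  p = 5/72 = 0.069444: log2(p) = -3.847997, -p*log2(p) = 0.267222
  p = 20/72 = 0.277778: log2(p) = -1.847997, -p*log2(p) = 0.513332
  p = 14/72 = 0.194444: log2(p) = -2.362570, -p*log2(p) = 0.459389
H = 0.352214 + 0.500000 + 0.326917 + 0.267222 + 0.513332 + 0.459389 = 2.419074

H = 2.4191 bits/symbol


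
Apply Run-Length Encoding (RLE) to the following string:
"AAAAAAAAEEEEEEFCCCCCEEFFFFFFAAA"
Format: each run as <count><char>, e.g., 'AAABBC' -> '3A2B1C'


Scanning runs left to right:
  i=0: run of 'A' x 8 -> '8A'
  i=8: run of 'E' x 6 -> '6E'
  i=14: run of 'F' x 1 -> '1F'
  i=15: run of 'C' x 5 -> '5C'
  i=20: run of 'E' x 2 -> '2E'
  i=22: run of 'F' x 6 -> '6F'
  i=28: run of 'A' x 3 -> '3A'

RLE = 8A6E1F5C2E6F3A


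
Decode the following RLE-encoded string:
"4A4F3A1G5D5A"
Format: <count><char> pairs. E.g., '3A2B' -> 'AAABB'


Expanding each <count><char> pair:
  4A -> 'AAAA'
  4F -> 'FFFF'
  3A -> 'AAA'
  1G -> 'G'
  5D -> 'DDDDD'
  5A -> 'AAAAA'

Decoded = AAAAFFFFAAAGDDDDDAAAAA


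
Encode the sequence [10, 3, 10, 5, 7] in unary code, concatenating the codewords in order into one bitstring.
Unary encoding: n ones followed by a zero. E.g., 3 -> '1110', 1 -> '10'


Encode each number as n ones followed by a terminating 0:
  10 -> 11111111110 (11 bits)
  3 -> 1110 (4 bits)
  10 -> 11111111110 (11 bits)
  5 -> 111110 (6 bits)
  7 -> 11111110 (8 bits)
Total length = 11 + 4 + 11 + 6 + 8 = 40 bits.

Unary([10, 3, 10, 5, 7]) = 1111111111011101111111111011111011111110 (40 bits)


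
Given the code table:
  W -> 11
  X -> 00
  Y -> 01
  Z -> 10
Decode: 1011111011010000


Decoding:
10 -> Z
11 -> W
11 -> W
10 -> Z
11 -> W
01 -> Y
00 -> X
00 -> X


Result: ZWWZWYXX


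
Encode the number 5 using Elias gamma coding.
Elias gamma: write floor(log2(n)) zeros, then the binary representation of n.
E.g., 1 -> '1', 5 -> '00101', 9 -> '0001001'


num_bits = floor(log2(5)) + 1 = 3
leading_zeros = num_bits - 1 = 2
binary(5) = 101

Elias gamma(5) = '00' + '101' = 00101 (5 bits)


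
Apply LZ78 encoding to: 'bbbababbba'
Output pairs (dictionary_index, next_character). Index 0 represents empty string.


LZ78 encoding steps:
Dictionary: {0: ''}
Step 1: w='' (idx 0), next='b' -> output (0, 'b'), add 'b' as idx 1
Step 2: w='b' (idx 1), next='b' -> output (1, 'b'), add 'bb' as idx 2
Step 3: w='' (idx 0), next='a' -> output (0, 'a'), add 'a' as idx 3
Step 4: w='b' (idx 1), next='a' -> output (1, 'a'), add 'ba' as idx 4
Step 5: w='bb' (idx 2), next='b' -> output (2, 'b'), add 'bbb' as idx 5
Step 6: w='a' (idx 3), end of input -> output (3, '')


Encoded: [(0, 'b'), (1, 'b'), (0, 'a'), (1, 'a'), (2, 'b'), (3, '')]


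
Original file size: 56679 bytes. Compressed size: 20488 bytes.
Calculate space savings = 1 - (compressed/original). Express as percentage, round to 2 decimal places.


ratio = compressed/original = 20488/56679 = 0.361474
savings = 1 - ratio = 1 - 0.361474 = 0.638526
as a percentage: 0.638526 * 100 = 63.85%

Space savings = 1 - 20488/56679 = 63.85%


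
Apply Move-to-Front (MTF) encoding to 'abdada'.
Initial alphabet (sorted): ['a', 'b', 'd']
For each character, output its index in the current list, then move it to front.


MTF encoding:
'a': index 0 in ['a', 'b', 'd'] -> ['a', 'b', 'd']
'b': index 1 in ['a', 'b', 'd'] -> ['b', 'a', 'd']
'd': index 2 in ['b', 'a', 'd'] -> ['d', 'b', 'a']
'a': index 2 in ['d', 'b', 'a'] -> ['a', 'd', 'b']
'd': index 1 in ['a', 'd', 'b'] -> ['d', 'a', 'b']
'a': index 1 in ['d', 'a', 'b'] -> ['a', 'd', 'b']


Output: [0, 1, 2, 2, 1, 1]


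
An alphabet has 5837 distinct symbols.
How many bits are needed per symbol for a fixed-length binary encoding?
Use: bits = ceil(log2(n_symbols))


log2(5837) = 12.511
Bracket: 2^12 = 4096 < 5837 <= 2^13 = 8192
So ceil(log2(5837)) = 13

bits = ceil(log2(5837)) = ceil(12.511) = 13 bits


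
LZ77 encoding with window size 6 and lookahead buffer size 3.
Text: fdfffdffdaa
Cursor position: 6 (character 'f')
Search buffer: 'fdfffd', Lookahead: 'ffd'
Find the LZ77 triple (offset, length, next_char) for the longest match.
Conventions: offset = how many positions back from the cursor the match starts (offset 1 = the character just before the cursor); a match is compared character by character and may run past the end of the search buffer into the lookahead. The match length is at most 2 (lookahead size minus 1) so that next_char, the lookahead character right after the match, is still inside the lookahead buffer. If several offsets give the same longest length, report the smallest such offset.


Try each offset into the search buffer:
  offset=1 (pos 5, char 'd'): match length 0
  offset=2 (pos 4, char 'f'): match length 1
  offset=3 (pos 3, char 'f'): match length 2
  offset=4 (pos 2, char 'f'): match length 2
  offset=5 (pos 1, char 'd'): match length 0
  offset=6 (pos 0, char 'f'): match length 1
Longest match has length 2, found at offsets 3, 4; take the smallest, offset 3.
next_char = character at position 6 + 2 = 8 -> 'd'

Best match: offset=3, length=2 (matching 'ff' starting at position 3)
LZ77 triple: (3, 2, 'd')


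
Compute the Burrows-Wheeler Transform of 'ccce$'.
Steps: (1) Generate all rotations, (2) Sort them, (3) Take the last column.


Rotations (sorted):
  0: $ccce -> last char: e
  1: ccce$ -> last char: $
  2: cce$c -> last char: c
  3: ce$cc -> last char: c
  4: e$ccc -> last char: c


BWT = e$ccc


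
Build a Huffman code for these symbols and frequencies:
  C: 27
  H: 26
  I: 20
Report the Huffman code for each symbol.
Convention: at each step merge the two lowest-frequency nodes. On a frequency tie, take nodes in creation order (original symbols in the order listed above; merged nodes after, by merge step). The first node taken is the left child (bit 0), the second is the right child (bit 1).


Huffman tree construction:
Step 1: Merge I(20) + H(26) = 46
Step 2: Merge C(27) + (I+H)(46) = 73
Read each symbol's code off the tree from the root (left child = 0, right child = 1).

Codes:
  C: 0 (length 1)
  H: 11 (length 2)
  I: 10 (length 2)
Average code length: 119/73 = 1.6301 bits/symbol


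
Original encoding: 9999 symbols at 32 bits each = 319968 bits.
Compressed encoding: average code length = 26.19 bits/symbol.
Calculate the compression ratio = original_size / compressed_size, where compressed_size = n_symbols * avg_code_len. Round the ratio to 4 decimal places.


original_size = n_symbols * orig_bits = 9999 * 32 = 319968 bits
compressed_size = n_symbols * avg_code_len = 9999 * 26.19 = 261873.81 bits
ratio = original_size / compressed_size = 319968 / 261873.81 = 1.2218

Compression ratio = 1.2218


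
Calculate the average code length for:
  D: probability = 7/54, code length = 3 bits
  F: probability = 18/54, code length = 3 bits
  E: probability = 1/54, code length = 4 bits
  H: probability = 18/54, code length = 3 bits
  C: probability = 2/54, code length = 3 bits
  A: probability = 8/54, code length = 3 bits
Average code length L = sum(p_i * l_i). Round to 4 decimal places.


Weighted contributions p_i * l_i:
  D: (7/54) * 3 = 21/54
  F: (18/54) * 3 = 54/54
  E: (1/54) * 4 = 4/54
  H: (18/54) * 3 = 54/54
  C: (2/54) * 3 = 6/54
  A: (8/54) * 3 = 24/54
Sum = (21 + 54 + 4 + 54 + 6 + 24)/54 = 163/54

L = 163/54 = 3.0185 bits/symbol


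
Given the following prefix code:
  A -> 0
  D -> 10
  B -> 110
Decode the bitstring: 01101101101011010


Decoding step by step:
Bits 0 -> A
Bits 110 -> B
Bits 110 -> B
Bits 110 -> B
Bits 10 -> D
Bits 110 -> B
Bits 10 -> D


Decoded message: ABBBDBD


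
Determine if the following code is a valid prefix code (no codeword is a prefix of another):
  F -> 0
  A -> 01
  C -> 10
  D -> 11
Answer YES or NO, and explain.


Checking each pair (does one codeword prefix another?):
  F='0' vs A='01': prefix -- VIOLATION

NO -- this is NOT a valid prefix code. F (0) is a prefix of A (01).


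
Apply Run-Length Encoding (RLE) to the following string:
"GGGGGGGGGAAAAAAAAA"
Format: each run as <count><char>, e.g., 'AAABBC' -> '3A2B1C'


Scanning runs left to right:
  i=0: run of 'G' x 9 -> '9G'
  i=9: run of 'A' x 9 -> '9A'

RLE = 9G9A


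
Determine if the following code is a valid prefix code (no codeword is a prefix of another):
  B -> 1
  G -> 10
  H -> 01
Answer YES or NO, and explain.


Checking each pair (does one codeword prefix another?):
  B='1' vs G='10': prefix -- VIOLATION

NO -- this is NOT a valid prefix code. B (1) is a prefix of G (10).


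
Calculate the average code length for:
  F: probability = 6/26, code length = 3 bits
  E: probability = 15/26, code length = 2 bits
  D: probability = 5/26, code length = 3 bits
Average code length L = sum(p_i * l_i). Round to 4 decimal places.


Weighted contributions p_i * l_i:
  F: (6/26) * 3 = 18/26
  E: (15/26) * 2 = 30/26
  D: (5/26) * 3 = 15/26
Sum = (18 + 30 + 15)/26 = 63/26

L = 63/26 = 2.4231 bits/symbol


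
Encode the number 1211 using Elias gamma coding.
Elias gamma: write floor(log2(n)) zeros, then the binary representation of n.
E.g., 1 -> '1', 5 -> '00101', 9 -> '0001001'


num_bits = floor(log2(1211)) + 1 = 11
leading_zeros = num_bits - 1 = 10
binary(1211) = 10010111011

Elias gamma(1211) = '0000000000' + '10010111011' = 000000000010010111011 (21 bits)


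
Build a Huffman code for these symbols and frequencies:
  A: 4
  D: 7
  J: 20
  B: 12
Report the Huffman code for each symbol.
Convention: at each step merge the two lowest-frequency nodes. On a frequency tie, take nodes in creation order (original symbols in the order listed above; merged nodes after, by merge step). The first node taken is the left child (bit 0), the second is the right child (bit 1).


Huffman tree construction:
Step 1: Merge A(4) + D(7) = 11
Step 2: Merge (A+D)(11) + B(12) = 23
Step 3: Merge J(20) + ((A+D)+B)(23) = 43
Read each symbol's code off the tree from the root (left child = 0, right child = 1).

Codes:
  A: 100 (length 3)
  D: 101 (length 3)
  J: 0 (length 1)
  B: 11 (length 2)
Average code length: 77/43 = 1.7907 bits/symbol


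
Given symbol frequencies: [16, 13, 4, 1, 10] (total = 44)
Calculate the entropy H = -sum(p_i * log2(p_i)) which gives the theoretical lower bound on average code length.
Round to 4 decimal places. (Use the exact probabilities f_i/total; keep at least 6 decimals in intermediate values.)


Per-symbol terms -p_i * log2(p_i) with p_i = f_i/44:
  p = 16/44 = 0.363636: log2(p) = -1.459432, -p*log2(p) = 0.530702
  p = 13/44 = 0.295455: log2(p) = -1.758992, -p*log2(p) = 0.519702
  p = 4/44 = 0.090909: log2(p) = -3.459432, -p*log2(p) = 0.314494
  p = 1/44 = 0.022727: log2(p) = -5.459432, -p*log2(p) = 0.124078
  p = 10/44 = 0.227273: log2(p) = -2.137504, -p*log2(p) = 0.485796
H = 0.530702 + 0.519702 + 0.314494 + 0.124078 + 0.485796 = 1.974772

H = 1.9748 bits/symbol


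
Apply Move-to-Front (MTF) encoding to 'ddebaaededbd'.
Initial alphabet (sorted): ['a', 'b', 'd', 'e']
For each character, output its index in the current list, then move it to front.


MTF encoding:
'd': index 2 in ['a', 'b', 'd', 'e'] -> ['d', 'a', 'b', 'e']
'd': index 0 in ['d', 'a', 'b', 'e'] -> ['d', 'a', 'b', 'e']
'e': index 3 in ['d', 'a', 'b', 'e'] -> ['e', 'd', 'a', 'b']
'b': index 3 in ['e', 'd', 'a', 'b'] -> ['b', 'e', 'd', 'a']
'a': index 3 in ['b', 'e', 'd', 'a'] -> ['a', 'b', 'e', 'd']
'a': index 0 in ['a', 'b', 'e', 'd'] -> ['a', 'b', 'e', 'd']
'e': index 2 in ['a', 'b', 'e', 'd'] -> ['e', 'a', 'b', 'd']
'd': index 3 in ['e', 'a', 'b', 'd'] -> ['d', 'e', 'a', 'b']
'e': index 1 in ['d', 'e', 'a', 'b'] -> ['e', 'd', 'a', 'b']
'd': index 1 in ['e', 'd', 'a', 'b'] -> ['d', 'e', 'a', 'b']
'b': index 3 in ['d', 'e', 'a', 'b'] -> ['b', 'd', 'e', 'a']
'd': index 1 in ['b', 'd', 'e', 'a'] -> ['d', 'b', 'e', 'a']


Output: [2, 0, 3, 3, 3, 0, 2, 3, 1, 1, 3, 1]


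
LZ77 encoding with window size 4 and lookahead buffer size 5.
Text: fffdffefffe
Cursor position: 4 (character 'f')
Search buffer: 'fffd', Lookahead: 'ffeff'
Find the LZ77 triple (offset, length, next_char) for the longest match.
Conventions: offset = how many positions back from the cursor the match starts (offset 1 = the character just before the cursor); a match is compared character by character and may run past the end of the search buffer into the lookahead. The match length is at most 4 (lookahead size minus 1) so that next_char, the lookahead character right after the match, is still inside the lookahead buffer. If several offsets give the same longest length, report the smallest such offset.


Try each offset into the search buffer:
  offset=1 (pos 3, char 'd'): match length 0
  offset=2 (pos 2, char 'f'): match length 1
  offset=3 (pos 1, char 'f'): match length 2
  offset=4 (pos 0, char 'f'): match length 2
Longest match has length 2, found at offsets 3, 4; take the smallest, offset 3.
next_char = character at position 4 + 2 = 6 -> 'e'

Best match: offset=3, length=2 (matching 'ff' starting at position 1)
LZ77 triple: (3, 2, 'e')


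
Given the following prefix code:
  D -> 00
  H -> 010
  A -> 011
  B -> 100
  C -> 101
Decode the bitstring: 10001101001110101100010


Decoding step by step:
Bits 100 -> B
Bits 011 -> A
Bits 010 -> H
Bits 011 -> A
Bits 101 -> C
Bits 011 -> A
Bits 00 -> D
Bits 010 -> H


Decoded message: BAHACADH


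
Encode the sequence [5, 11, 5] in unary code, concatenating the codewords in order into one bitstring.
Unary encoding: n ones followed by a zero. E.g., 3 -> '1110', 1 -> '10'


Encode each number as n ones followed by a terminating 0:
  5 -> 111110 (6 bits)
  11 -> 111111111110 (12 bits)
  5 -> 111110 (6 bits)
Total length = 6 + 12 + 6 = 24 bits.

Unary([5, 11, 5]) = 111110111111111110111110 (24 bits)


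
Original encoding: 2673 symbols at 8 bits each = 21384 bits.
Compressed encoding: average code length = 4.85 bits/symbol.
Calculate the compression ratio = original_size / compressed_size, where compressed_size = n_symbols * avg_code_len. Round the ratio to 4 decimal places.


original_size = n_symbols * orig_bits = 2673 * 8 = 21384 bits
compressed_size = n_symbols * avg_code_len = 2673 * 4.85 = 12964.05 bits
ratio = original_size / compressed_size = 21384 / 12964.05 = 1.6495

Compression ratio = 1.6495


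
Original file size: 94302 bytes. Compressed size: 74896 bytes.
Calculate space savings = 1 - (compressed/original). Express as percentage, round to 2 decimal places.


ratio = compressed/original = 74896/94302 = 0.794214
savings = 1 - ratio = 1 - 0.794214 = 0.205786
as a percentage: 0.205786 * 100 = 20.58%

Space savings = 1 - 74896/94302 = 20.58%


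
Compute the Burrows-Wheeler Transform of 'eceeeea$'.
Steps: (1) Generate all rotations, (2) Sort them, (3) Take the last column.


Rotations (sorted):
  0: $eceeeea -> last char: a
  1: a$eceeee -> last char: e
  2: ceeeea$e -> last char: e
  3: ea$eceee -> last char: e
  4: eceeeea$ -> last char: $
  5: eea$ecee -> last char: e
  6: eeea$ece -> last char: e
  7: eeeea$ec -> last char: c


BWT = aeee$eec


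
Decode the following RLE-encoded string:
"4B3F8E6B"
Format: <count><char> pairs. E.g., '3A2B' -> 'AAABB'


Expanding each <count><char> pair:
  4B -> 'BBBB'
  3F -> 'FFF'
  8E -> 'EEEEEEEE'
  6B -> 'BBBBBB'

Decoded = BBBBFFFEEEEEEEEBBBBBB


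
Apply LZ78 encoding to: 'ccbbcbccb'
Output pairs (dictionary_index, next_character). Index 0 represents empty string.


LZ78 encoding steps:
Dictionary: {0: ''}
Step 1: w='' (idx 0), next='c' -> output (0, 'c'), add 'c' as idx 1
Step 2: w='c' (idx 1), next='b' -> output (1, 'b'), add 'cb' as idx 2
Step 3: w='' (idx 0), next='b' -> output (0, 'b'), add 'b' as idx 3
Step 4: w='cb' (idx 2), next='c' -> output (2, 'c'), add 'cbc' as idx 4
Step 5: w='cb' (idx 2), end of input -> output (2, '')


Encoded: [(0, 'c'), (1, 'b'), (0, 'b'), (2, 'c'), (2, '')]


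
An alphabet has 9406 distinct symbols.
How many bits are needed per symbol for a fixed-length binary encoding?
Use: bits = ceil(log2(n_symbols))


log2(9406) = 13.1994
Bracket: 2^13 = 8192 < 9406 <= 2^14 = 16384
So ceil(log2(9406)) = 14

bits = ceil(log2(9406)) = ceil(13.1994) = 14 bits


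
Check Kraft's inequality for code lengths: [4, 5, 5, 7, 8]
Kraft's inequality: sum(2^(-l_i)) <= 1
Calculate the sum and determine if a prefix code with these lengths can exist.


Sum = 2^(-4) + 2^(-5) + 2^(-5) + 2^(-7) + 2^(-8)
    = 0.0625 + 0.03125 + 0.03125 + 0.0078125 + 0.00390625
    = 35/256 = 0.13671875
Since 0.13671875 <= 1, Kraft's inequality IS satisfied.
A prefix code with these lengths CAN exist.

Kraft sum = 0.13671875. Satisfied.


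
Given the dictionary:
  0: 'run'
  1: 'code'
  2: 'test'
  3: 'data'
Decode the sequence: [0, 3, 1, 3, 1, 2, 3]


Look up each index in the dictionary:
  0 -> 'run'
  3 -> 'data'
  1 -> 'code'
  3 -> 'data'
  1 -> 'code'
  2 -> 'test'
  3 -> 'data'

Decoded: "run data code data code test data"


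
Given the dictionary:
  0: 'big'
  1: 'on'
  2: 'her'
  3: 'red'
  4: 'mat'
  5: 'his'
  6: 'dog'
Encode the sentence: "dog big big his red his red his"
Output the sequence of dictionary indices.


Look up each word in the dictionary:
  'dog' -> 6
  'big' -> 0
  'big' -> 0
  'his' -> 5
  'red' -> 3
  'his' -> 5
  'red' -> 3
  'his' -> 5

Encoded: [6, 0, 0, 5, 3, 5, 3, 5]


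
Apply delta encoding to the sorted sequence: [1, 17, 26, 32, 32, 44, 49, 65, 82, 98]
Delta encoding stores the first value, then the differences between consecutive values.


First value: 1
Deltas:
  17 - 1 = 16
  26 - 17 = 9
  32 - 26 = 6
  32 - 32 = 0
  44 - 32 = 12
  49 - 44 = 5
  65 - 49 = 16
  82 - 65 = 17
  98 - 82 = 16


Delta encoded: [1, 16, 9, 6, 0, 12, 5, 16, 17, 16]


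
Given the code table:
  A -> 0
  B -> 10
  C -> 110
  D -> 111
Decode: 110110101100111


Decoding:
110 -> C
110 -> C
10 -> B
110 -> C
0 -> A
111 -> D


Result: CCBCAD


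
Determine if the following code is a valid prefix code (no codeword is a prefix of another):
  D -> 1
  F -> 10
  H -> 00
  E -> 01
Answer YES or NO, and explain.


Checking each pair (does one codeword prefix another?):
  D='1' vs F='10': prefix -- VIOLATION

NO -- this is NOT a valid prefix code. D (1) is a prefix of F (10).


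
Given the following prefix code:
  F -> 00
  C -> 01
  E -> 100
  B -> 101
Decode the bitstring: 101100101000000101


Decoding step by step:
Bits 101 -> B
Bits 100 -> E
Bits 101 -> B
Bits 00 -> F
Bits 00 -> F
Bits 00 -> F
Bits 101 -> B


Decoded message: BEBFFFB


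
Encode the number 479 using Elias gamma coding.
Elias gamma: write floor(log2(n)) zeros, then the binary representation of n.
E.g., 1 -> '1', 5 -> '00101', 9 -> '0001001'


num_bits = floor(log2(479)) + 1 = 9
leading_zeros = num_bits - 1 = 8
binary(479) = 111011111

Elias gamma(479) = '00000000' + '111011111' = 00000000111011111 (17 bits)


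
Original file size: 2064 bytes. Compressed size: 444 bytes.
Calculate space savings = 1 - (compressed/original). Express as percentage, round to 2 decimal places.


ratio = compressed/original = 444/2064 = 0.215116
savings = 1 - ratio = 1 - 0.215116 = 0.784884
as a percentage: 0.784884 * 100 = 78.49%

Space savings = 1 - 444/2064 = 78.49%


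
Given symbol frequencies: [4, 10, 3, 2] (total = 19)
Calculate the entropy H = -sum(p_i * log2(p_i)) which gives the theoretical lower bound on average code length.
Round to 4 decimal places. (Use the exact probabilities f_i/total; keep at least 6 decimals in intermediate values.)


Per-symbol terms -p_i * log2(p_i) with p_i = f_i/19:
  p = 4/19 = 0.210526: log2(p) = -2.247928, -p*log2(p) = 0.473248
  p = 10/19 = 0.526316: log2(p) = -0.925999, -p*log2(p) = 0.487368
  p = 3/19 = 0.157895: log2(p) = -2.662965, -p*log2(p) = 0.420468
  p = 2/19 = 0.105263: log2(p) = -3.247928, -p*log2(p) = 0.341887
H = 0.473248 + 0.487368 + 0.420468 + 0.341887 = 1.722971

H = 1.723 bits/symbol


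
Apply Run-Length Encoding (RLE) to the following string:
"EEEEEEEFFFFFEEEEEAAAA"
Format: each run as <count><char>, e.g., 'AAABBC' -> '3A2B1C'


Scanning runs left to right:
  i=0: run of 'E' x 7 -> '7E'
  i=7: run of 'F' x 5 -> '5F'
  i=12: run of 'E' x 5 -> '5E'
  i=17: run of 'A' x 4 -> '4A'

RLE = 7E5F5E4A


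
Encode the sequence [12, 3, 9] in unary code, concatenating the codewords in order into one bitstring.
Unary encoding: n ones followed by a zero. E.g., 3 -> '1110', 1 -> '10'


Encode each number as n ones followed by a terminating 0:
  12 -> 1111111111110 (13 bits)
  3 -> 1110 (4 bits)
  9 -> 1111111110 (10 bits)
Total length = 13 + 4 + 10 = 27 bits.

Unary([12, 3, 9]) = 111111111111011101111111110 (27 bits)


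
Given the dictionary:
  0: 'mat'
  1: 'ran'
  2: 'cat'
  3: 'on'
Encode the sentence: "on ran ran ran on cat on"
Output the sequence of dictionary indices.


Look up each word in the dictionary:
  'on' -> 3
  'ran' -> 1
  'ran' -> 1
  'ran' -> 1
  'on' -> 3
  'cat' -> 2
  'on' -> 3

Encoded: [3, 1, 1, 1, 3, 2, 3]
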